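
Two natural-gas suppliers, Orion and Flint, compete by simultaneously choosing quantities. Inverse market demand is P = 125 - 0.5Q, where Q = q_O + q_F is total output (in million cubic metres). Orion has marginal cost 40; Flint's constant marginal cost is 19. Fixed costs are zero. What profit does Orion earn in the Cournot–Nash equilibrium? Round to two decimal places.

Orion's profit: π_O = (125 - 0.5Q)q_O - (40q_O). Setting ∂π_O/∂q_O = 0: 85 - q_O - (1/2)(q_F) = 0.
Flint's profit: π_F = (125 - 0.5Q)q_F - (19q_F). Setting ∂π_F/∂q_F = 0: 106 - q_F - (1/2)(q_O) = 0.
So q_O = (85 - (1/2)q_F) and q_F = (106 - (1/2)q_O).
Solving the pair: q_O = 128/3, q_F = 254/3.
Price P = 125 - (1/2)·(382/3) = 184/3.
Orion's profit: (184/3 - 40)·(128/3) = 910.2222.

910.22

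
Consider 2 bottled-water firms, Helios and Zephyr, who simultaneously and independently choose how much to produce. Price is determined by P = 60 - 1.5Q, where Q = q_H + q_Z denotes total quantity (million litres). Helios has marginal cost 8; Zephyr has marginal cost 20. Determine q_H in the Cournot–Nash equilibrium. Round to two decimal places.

Helios's profit: π_H = (60 - 1.5Q)q_H - (8q_H). Setting ∂π_H/∂q_H = 0: 52 - 3q_H - (3/2)(q_Z) = 0.
Zephyr's first-order condition: 40 - 3q_Z - (3/2)(q_H) = 0.
Rearranging gives the reaction functions q_H = (52 - (3/2)q_Z)/3 and q_Z = (40 - (3/2)q_H)/3.
Solving the pair: q_H = 128/9, q_Z = 56/9.

14.22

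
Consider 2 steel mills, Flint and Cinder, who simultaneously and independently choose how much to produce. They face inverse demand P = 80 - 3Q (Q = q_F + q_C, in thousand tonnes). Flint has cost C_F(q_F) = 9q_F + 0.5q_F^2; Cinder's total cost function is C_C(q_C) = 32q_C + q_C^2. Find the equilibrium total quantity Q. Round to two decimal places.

11.64

Flint's profit: π_F = (80 - 3Q)q_F - (9q_F + (1/2)q_F²). Setting ∂π_F/∂q_F = 0: 71 - 7q_F - 3(q_C) = 0.
Cinder's first-order condition: 48 - 8q_C - 3(q_F) = 0.
Best responses: q_F = (71 - 3q_C)/7, q_C = (48 - 3q_F)/8.
Solving the pair: q_F = 424/47, q_C = 123/47.
Total output Q = 424/47 + 123/47 = 547/47.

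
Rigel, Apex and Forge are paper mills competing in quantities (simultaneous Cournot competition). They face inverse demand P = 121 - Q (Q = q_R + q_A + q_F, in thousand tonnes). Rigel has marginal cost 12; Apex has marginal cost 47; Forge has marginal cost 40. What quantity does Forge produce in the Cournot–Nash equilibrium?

Rigel's profit: π_R = (121 - Q)q_R - (12q_R). Setting ∂π_R/∂q_R = 0: 109 - 2q_R - (q_A + q_F) = 0.
Apex's profit: π_A = (121 - Q)q_A - (47q_A). Setting ∂π_A/∂q_A = 0: 74 - 2q_A - (q_R + q_F) = 0.
Forge's first-order condition: 81 - 2q_F - (q_R + q_A) = 0.
Adding the 3 conditions: 264 − 2Q − 2Q = 0, i.e. Q = 66.
Back-substituting: q_R = (109 − 66) = 43, q_A = (74 − 66) = 8, q_F = (81 − 66) = 15.

15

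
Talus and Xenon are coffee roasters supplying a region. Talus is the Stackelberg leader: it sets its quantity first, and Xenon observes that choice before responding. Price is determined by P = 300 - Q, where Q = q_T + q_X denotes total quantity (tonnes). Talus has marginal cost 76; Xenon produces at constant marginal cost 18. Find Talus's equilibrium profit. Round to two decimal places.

Solve by backward induction. Given q_T, the follower Xenon maximises π_X = (300 - q_T - q_X)q_X - 18q_X.
Setting the follower's marginal profit to zero, 282 - q_T - 2q_X = 0, i.e. q_X = (282 - q_T)/2.
Talus substitutes q_X(q_T) into its own profit: π_T = q_T(300 - q_T - (282 - q_T)/2) - 76q_T = (159 - (1/2)q_T)q_T - 76q_T.
The leader's first-order condition 83 - q_T = 0 yields q_T = 83.
Then q_X = (282 - 83)/2 = 199/2.
Price P = 300 - 365/2 = 235/2.
Talus's profit: (235/2 - 76)·83 = 3444.5000.

3444.50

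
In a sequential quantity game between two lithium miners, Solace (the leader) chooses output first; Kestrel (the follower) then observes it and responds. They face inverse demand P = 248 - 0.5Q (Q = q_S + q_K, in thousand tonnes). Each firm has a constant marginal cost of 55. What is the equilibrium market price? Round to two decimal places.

The follower Kestrel best-responds to any q_S: π_K = (248 - 0.5Q)q_K - 55q_K.
∂π_K/∂q_K = 193 - (1/2)q_S - q_K = 0 gives the reaction function q_K = (193 - (1/2)q_S).
The leader anticipates this reaction. Substituting into P = 248 - 0.5Q gives P = 303/2 - (1/4)q_S, so π_S = (303/2 - (1/4)q_S)q_S - 55q_S.
Maximising: ∂π_S/∂q_S = 193/2 - (1/2)q_S = 0, giving q_S = 193.
Then q_K = (193 - (1/2)·193) = 193/2.
Total output Q = 579/2, so price P = 248 - (1/2)·(579/2) = 413/4.

103.25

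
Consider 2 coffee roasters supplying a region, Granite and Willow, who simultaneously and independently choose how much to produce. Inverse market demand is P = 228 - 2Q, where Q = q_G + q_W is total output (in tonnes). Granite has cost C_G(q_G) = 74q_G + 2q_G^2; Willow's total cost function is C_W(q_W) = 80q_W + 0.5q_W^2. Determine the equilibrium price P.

153

Granite's profit: π_G = (228 - 2Q)q_G - (74q_G + 2q_G²). Setting ∂π_G/∂q_G = 0: 154 - 8q_G - 2(q_W) = 0.
Willow's first-order condition: 148 - 5q_W - 2(q_G) = 0.
Best responses: q_G = (154 - 2q_W)/8, q_W = (148 - 2q_G)/5.
Substituting one into the other gives q_G = 79/6 and q_W = 73/3.
Total output Q = 75/2, so price P = 228 - 2·(75/2) = 153.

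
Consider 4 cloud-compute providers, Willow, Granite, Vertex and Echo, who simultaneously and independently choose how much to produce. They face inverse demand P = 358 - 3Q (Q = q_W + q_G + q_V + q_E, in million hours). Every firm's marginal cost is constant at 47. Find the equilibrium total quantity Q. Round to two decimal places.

A representative firm's profit is π_i = q_i(358 - 3Q) - 47q_i.
First-order condition (treating rivals' output as given): 311 - 6q_i - 3·Σ_{j≠i} q_j = 0.
By symmetry each firm produces the same amount; substituting Σ_{j≠i} q_j = 3q_i yields q_i = 311/15.
Total output Q = 311/15 + 311/15 + 311/15 + 311/15 = 1244/15.

82.93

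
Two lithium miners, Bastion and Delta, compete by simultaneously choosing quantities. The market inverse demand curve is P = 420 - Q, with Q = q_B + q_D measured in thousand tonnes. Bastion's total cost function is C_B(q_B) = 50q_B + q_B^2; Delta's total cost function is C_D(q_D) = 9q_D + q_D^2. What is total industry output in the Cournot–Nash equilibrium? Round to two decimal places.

156.20

Bastion's profit: π_B = (420 - Q)q_B - (50q_B + q_B²). Setting ∂π_B/∂q_B = 0: 370 - 4q_B - (q_D) = 0.
Delta's profit: π_D = (420 - Q)q_D - (9q_D + q_D²). Setting ∂π_D/∂q_D = 0: 411 - 4q_D - (q_B) = 0.
Rearranging gives the reaction functions q_B = (370 - q_D)/4 and q_D = (411 - q_B)/4.
Solving the pair: q_B = 1069/15, q_D = 1274/15.
Total output Q = 1069/15 + 1274/15 = 781/5.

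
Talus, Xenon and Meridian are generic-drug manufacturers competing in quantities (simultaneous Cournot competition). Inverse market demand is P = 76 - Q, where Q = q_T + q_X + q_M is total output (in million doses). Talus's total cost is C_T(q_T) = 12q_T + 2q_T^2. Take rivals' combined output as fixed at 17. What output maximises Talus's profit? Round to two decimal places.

With rivals' combined output fixed at 17, Talus's profit is π_T = (76 - 17 - q_T)q_T - (12q_T + 2q_T²) = (59 - q_T)q_T - (12q_T + 2q_T²).
∂π_T/∂q_T = 47 - 6q_T = 0, so q_T = 47/6.

7.83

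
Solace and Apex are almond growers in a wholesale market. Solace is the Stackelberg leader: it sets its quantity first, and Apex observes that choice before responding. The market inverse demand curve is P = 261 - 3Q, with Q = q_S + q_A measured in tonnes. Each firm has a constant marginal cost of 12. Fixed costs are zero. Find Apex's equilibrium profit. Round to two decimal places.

1291.69

Solve by backward induction. Given q_S, the follower Apex maximises π_A = (261 - 3q_S - 3q_A)q_A - 12q_A.
Setting the follower's marginal profit to zero, 249 - 3q_S - 6q_A = 0, i.e. q_A = (249 - 3q_S)/6.
The leader anticipates this reaction. Substituting into P = 261 - 3Q gives P = 273/2 - (3/2)q_S, so π_S = (273/2 - (3/2)q_S)q_S - 12q_S.
Leader FOC: 249/2 - 3q_S = 0, so q_S = 83/2.
Then q_A = (249 - 3·(83/2))/6 = 83/4.
Price P = 261 - 3·(249/4) = 297/4.
Apex's profit: (297/4 - 12)·(83/4) = 1291.6875.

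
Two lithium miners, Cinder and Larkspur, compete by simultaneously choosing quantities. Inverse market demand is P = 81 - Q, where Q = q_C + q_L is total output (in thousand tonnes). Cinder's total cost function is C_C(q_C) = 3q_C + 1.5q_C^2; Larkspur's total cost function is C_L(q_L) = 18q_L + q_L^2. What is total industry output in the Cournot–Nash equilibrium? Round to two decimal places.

25.58

Cinder's profit: π_C = (81 - Q)q_C - (3q_C + (3/2)q_C²). Setting ∂π_C/∂q_C = 0: 78 - 5q_C - (q_L) = 0.
Larkspur's first-order condition: 63 - 4q_L - (q_C) = 0.
Best responses: q_C = (78 - q_L)/5, q_L = (63 - q_C)/4.
Substituting one into the other gives q_C = 249/19 and q_L = 237/19.
Total output Q = 249/19 + 237/19 = 486/19.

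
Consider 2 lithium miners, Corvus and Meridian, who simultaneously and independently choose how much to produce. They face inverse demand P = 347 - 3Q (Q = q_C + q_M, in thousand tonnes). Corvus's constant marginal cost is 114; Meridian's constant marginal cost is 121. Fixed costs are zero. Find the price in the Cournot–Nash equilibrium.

Corvus's profit: π_C = (347 - 3Q)q_C - (114q_C). Setting ∂π_C/∂q_C = 0: 233 - 6q_C - 3(q_M) = 0.
Meridian's first-order condition: 226 - 6q_M - 3(q_C) = 0.
So q_C = (233 - 3q_M)/6 and q_M = (226 - 3q_C)/6.
Substituting one into the other gives q_C = 80/3 and q_M = 73/3.
Total output Q = 51, so price P = 347 - 3·51 = 194.

194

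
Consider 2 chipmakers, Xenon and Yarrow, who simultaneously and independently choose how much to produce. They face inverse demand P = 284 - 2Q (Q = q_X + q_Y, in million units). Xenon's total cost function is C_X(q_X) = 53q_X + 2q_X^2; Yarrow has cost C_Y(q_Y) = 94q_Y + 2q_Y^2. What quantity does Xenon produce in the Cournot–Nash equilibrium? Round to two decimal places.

Xenon's profit: π_X = (284 - 2Q)q_X - (53q_X + 2q_X²). Setting ∂π_X/∂q_X = 0: 231 - 8q_X - 2(q_Y) = 0.
Yarrow's first-order condition: 190 - 8q_Y - 2(q_X) = 0.
So q_X = (231 - 2q_Y)/8 and q_Y = (190 - 2q_X)/8.
Solving the pair: q_X = 367/15, q_Y = 529/30.

24.47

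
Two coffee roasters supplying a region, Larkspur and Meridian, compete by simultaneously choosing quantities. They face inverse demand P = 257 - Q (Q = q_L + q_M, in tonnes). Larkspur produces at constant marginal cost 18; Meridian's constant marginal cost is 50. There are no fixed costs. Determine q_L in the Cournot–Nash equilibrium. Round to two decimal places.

Larkspur's profit: π_L = (257 - Q)q_L - (18q_L). Setting ∂π_L/∂q_L = 0: 239 - 2q_L - (q_M) = 0.
Meridian's profit: π_M = (257 - Q)q_M - (50q_M). Setting ∂π_M/∂q_M = 0: 207 - 2q_M - (q_L) = 0.
Best responses: q_L = (239 - q_M)/2, q_M = (207 - q_L)/2.
Substituting one into the other gives q_L = 271/3 and q_M = 175/3.

90.33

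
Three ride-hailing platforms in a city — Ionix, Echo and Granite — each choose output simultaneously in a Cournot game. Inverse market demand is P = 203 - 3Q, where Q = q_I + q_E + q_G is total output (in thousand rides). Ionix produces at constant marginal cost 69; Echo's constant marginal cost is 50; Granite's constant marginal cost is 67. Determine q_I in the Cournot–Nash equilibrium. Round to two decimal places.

9.42

Ionix's profit: π_I = (203 - 3Q)q_I - (69q_I). Setting ∂π_I/∂q_I = 0: 134 - 6q_I - 3(q_E + q_G) = 0.
Echo's profit: π_E = (203 - 3Q)q_E - (50q_E). Setting ∂π_E/∂q_E = 0: 153 - 6q_E - 3(q_I + q_G) = 0.
Granite's profit: π_G = (203 - 3Q)q_G - (67q_G). Setting ∂π_G/∂q_G = 0: 136 - 6q_G - 3(q_I + q_E) = 0.
Summing all 3 equations gives 423 − 12Q = 0, hence Q = 141/4.
Back-substituting: q_I = (134 − 423/4)/3 = 113/12, q_E = (153 − 423/4)/3 = 63/4, q_G = (136 − 423/4)/3 = 121/12.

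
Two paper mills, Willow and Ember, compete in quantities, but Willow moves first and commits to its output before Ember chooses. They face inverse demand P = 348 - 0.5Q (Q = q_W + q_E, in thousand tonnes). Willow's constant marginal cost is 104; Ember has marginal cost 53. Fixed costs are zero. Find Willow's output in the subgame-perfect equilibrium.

193

Solve by backward induction. Given q_W, the follower Ember maximises π_E = (348 - (1/2)q_W - (1/2)q_E)q_E - 53q_E.
Follower FOC: 295 - (1/2)q_W - q_E = 0, so q_E(q_W) = (295 - (1/2)q_W).
The leader anticipates this reaction. Substituting into P = 348 - 0.5Q gives P = 401/2 - (1/4)q_W, so π_W = (401/2 - (1/4)q_W)q_W - 104q_W.
Maximising: ∂π_W/∂q_W = 193/2 - (1/2)q_W = 0, giving q_W = 193.
Then q_E = (295 - (1/2)·193) = 397/2.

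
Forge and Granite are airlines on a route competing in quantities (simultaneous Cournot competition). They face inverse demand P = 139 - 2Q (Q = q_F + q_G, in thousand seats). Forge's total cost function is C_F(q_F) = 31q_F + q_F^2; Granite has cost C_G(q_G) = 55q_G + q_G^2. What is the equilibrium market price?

91

Forge's profit: π_F = (139 - 2Q)q_F - (31q_F + q_F²). Setting ∂π_F/∂q_F = 0: 108 - 6q_F - 2(q_G) = 0.
Granite's first-order condition: 84 - 6q_G - 2(q_F) = 0.
Rearranging gives the reaction functions q_F = (108 - 2q_G)/6 and q_G = (84 - 2q_F)/6.
Solving the pair: q_F = 15, q_G = 9.
Total output Q = 24, so price P = 139 - 2·24 = 91.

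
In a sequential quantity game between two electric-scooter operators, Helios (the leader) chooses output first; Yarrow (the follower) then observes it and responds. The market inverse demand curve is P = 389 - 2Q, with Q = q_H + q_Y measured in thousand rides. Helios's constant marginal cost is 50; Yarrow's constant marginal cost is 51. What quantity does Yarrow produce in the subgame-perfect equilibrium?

42

Solve by backward induction. Given q_H, the follower Yarrow maximises π_Y = (389 - 2q_H - 2q_Y)q_Y - 51q_Y.
Follower FOC: 338 - 2q_H - 4q_Y = 0, so q_Y(q_H) = (338 - 2q_H)/4.
Helios substitutes q_Y(q_H) into its own profit: π_H = q_H(389 - 2q_H - (338 - 2q_H)/2) - 50q_H = (220 - q_H)q_H - 50q_H.
The leader's first-order condition 170 - 2q_H = 0 yields q_H = 85.
Then q_Y = (338 - 2·85)/4 = 42.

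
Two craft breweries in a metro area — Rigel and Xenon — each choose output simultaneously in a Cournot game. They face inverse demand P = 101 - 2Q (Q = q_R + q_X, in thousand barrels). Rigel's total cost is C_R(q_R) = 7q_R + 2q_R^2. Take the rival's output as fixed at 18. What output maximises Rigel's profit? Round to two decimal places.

7.25

With the rival's output fixed at 18, Rigel's profit is π_R = (101 - 2·18 - 2q_R)q_R - (7q_R + 2q_R²) = (65 - 2q_R)q_R - (7q_R + 2q_R²).
∂π_R/∂q_R = 58 - 8q_R = 0, so q_R = 29/4.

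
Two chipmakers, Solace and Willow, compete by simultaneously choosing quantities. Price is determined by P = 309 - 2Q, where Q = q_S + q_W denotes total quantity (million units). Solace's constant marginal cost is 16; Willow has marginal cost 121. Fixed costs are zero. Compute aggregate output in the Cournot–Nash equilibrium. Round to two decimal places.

80.17

Solace's profit: π_S = (309 - 2Q)q_S - (16q_S). Setting ∂π_S/∂q_S = 0: 293 - 4q_S - 2(q_W) = 0.
Willow's first-order condition: 188 - 4q_W - 2(q_S) = 0.
Best responses: q_S = (293 - 2q_W)/4, q_W = (188 - 2q_S)/4.
Substituting one into the other gives q_S = 199/3 and q_W = 83/6.
Total output Q = 199/3 + 83/6 = 481/6.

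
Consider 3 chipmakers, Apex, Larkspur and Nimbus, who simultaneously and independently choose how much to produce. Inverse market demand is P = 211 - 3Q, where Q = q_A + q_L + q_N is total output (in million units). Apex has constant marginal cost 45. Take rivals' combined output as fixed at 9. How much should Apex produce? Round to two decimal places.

With rivals' combined output fixed at 9, Apex's profit is π_A = (211 - 3·9 - 3q_A)q_A - (45q_A) = (184 - 3q_A)q_A - (45q_A).
∂π_A/∂q_A = 139 - 6q_A = 0, so q_A = 139/6.

23.17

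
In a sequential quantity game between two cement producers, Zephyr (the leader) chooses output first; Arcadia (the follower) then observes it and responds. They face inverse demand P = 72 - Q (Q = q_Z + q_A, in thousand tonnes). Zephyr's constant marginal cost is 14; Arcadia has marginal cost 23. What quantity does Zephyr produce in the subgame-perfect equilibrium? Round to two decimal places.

33.50

Solve by backward induction. Given q_Z, the follower Arcadia maximises π_A = (72 - q_Z - q_A)q_A - 23q_A.
∂π_A/∂q_A = 49 - q_Z - 2q_A = 0 gives the reaction function q_A = (49 - q_Z)/2.
Zephyr substitutes q_A(q_Z) into its own profit: π_Z = q_Z(72 - q_Z - (49 - q_Z)/2) - 14q_Z = (95/2 - (1/2)q_Z)q_Z - 14q_Z.
Leader FOC: 67/2 - q_Z = 0, so q_Z = 67/2.
Then q_A = (49 - 67/2)/2 = 31/4.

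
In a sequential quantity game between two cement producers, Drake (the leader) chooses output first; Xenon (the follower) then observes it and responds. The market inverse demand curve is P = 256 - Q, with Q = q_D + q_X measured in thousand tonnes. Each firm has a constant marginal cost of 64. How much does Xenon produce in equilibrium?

48

Solve by backward induction. Given q_D, the follower Xenon maximises π_X = (256 - q_D - q_X)q_X - 64q_X.
∂π_X/∂q_X = 192 - q_D - 2q_X = 0 gives the reaction function q_X = (192 - q_D)/2.
Drake substitutes q_X(q_D) into its own profit: π_D = q_D(256 - q_D - (192 - q_D)/2) - 64q_D = (160 - (1/2)q_D)q_D - 64q_D.
Maximising: ∂π_D/∂q_D = 96 - q_D = 0, giving q_D = 96.
Then q_X = (192 - 96)/2 = 48.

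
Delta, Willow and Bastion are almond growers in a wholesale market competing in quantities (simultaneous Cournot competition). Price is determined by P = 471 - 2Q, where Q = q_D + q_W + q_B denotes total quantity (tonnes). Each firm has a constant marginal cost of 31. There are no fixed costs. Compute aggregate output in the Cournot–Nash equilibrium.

165

A representative firm's profit is π_i = q_i(471 - 2Q) - 31q_i.
Setting ∂π_i/∂q_i = 0 with rivals' quantities fixed: 440 - 4q_i - 2·Σ_{j≠i} q_j = 0.
With identical firms every q_j equals q_i, so Σ_{j≠i} q_j = 2q_i and 440 = 8q_i, giving q_i = 55.
Total output Q = 55 + 55 + 55 = 165.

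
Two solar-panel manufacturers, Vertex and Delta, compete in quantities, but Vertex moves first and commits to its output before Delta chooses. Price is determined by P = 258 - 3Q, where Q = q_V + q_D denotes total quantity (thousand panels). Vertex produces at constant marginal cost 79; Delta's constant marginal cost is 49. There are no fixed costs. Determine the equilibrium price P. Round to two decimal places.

The follower Delta best-responds to any q_V: π_D = (258 - 3Q)q_D - 49q_D.
Setting the follower's marginal profit to zero, 209 - 3q_V - 6q_D = 0, i.e. q_D = (209 - 3q_V)/6.
Vertex substitutes q_D(q_V) into its own profit: π_V = q_V(258 - 3q_V - (209 - 3q_V)/2) - 79q_V = (307/2 - (3/2)q_V)q_V - 79q_V.
Leader FOC: 149/2 - 3q_V = 0, so q_V = 149/6.
Then q_D = (209 - 3·(149/6))/6 = 269/12.
Total output Q = 189/4, so price P = 258 - 3·(189/4) = 465/4.

116.25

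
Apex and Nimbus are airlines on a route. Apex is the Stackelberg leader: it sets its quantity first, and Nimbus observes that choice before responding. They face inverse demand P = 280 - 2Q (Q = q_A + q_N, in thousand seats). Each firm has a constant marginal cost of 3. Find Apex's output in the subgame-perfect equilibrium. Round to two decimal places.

Solve by backward induction. Given q_A, the follower Nimbus maximises π_N = (280 - 2q_A - 2q_N)q_N - 3q_N.
Setting the follower's marginal profit to zero, 277 - 2q_A - 4q_N = 0, i.e. q_N = (277 - 2q_A)/4.
Apex substitutes q_N(q_A) into its own profit: π_A = q_A(280 - 2q_A - (277 - 2q_A)/2) - 3q_A = (283/2 - q_A)q_A - 3q_A.
Leader FOC: 277/2 - 2q_A = 0, so q_A = 277/4.
Then q_N = (277 - 2·(277/4))/4 = 277/8.

69.25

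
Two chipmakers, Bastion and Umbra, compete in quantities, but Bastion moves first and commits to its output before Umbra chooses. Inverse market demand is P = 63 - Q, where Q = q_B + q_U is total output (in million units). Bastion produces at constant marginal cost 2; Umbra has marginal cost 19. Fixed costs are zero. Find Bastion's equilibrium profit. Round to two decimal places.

760.50

The follower Umbra best-responds to any q_B: π_U = (63 - Q)q_U - 19q_U.
∂π_U/∂q_U = 44 - q_B - 2q_U = 0 gives the reaction function q_U = (44 - q_B)/2.
Bastion substitutes q_U(q_B) into its own profit: π_B = q_B(63 - q_B - (44 - q_B)/2) - 2q_B = (41 - (1/2)q_B)q_B - 2q_B.
Leader FOC: 39 - q_B = 0, so q_B = 39.
Then q_U = (44 - 39)/2 = 5/2.
Price P = 63 - 83/2 = 43/2.
Bastion's profit: (43/2 - 2)·39 = 1521/2.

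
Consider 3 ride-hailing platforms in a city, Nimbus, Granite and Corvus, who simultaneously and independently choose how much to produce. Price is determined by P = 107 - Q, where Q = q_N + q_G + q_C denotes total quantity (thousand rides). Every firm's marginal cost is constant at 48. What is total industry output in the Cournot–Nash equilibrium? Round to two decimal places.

Each firm earns π_i = (107 - Q)q_i - 48q_i.
First-order condition (treating rivals' output as given): 59 - 2q_i - Σ_{j≠i} q_j = 0.
By symmetry each firm produces the same amount; substituting Σ_{j≠i} q_j = 2q_i yields q_i = 59/4.
Total output Q = 59/4 + 59/4 + 59/4 = 177/4.

44.25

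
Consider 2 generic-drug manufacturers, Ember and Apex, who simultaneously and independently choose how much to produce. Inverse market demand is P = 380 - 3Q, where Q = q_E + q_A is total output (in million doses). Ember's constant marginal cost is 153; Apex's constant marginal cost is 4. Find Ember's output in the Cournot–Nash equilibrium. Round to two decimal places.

8.67

Ember's profit: π_E = (380 - 3Q)q_E - (153q_E). Setting ∂π_E/∂q_E = 0: 227 - 6q_E - 3(q_A) = 0.
Apex's profit: π_A = (380 - 3Q)q_A - (4q_A). Setting ∂π_A/∂q_A = 0: 376 - 6q_A - 3(q_E) = 0.
Rearranging gives the reaction functions q_E = (227 - 3q_A)/6 and q_A = (376 - 3q_E)/6.
Solving the pair: q_E = 26/3, q_A = 175/3.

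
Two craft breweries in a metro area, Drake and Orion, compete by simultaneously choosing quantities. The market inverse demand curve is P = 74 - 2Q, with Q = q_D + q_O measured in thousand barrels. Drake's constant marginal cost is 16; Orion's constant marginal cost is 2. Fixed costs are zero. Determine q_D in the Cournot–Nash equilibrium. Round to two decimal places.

Drake's profit: π_D = (74 - 2Q)q_D - (16q_D). Setting ∂π_D/∂q_D = 0: 58 - 4q_D - 2(q_O) = 0.
Orion's first-order condition: 72 - 4q_O - 2(q_D) = 0.
Best responses: q_D = (58 - 2q_O)/4, q_O = (72 - 2q_D)/4.
Solving the pair: q_D = 22/3, q_O = 43/3.

7.33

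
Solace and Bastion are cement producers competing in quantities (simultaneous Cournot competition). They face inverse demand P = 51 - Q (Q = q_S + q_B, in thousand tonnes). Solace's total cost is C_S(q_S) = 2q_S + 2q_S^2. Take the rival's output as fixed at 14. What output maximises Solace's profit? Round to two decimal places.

5.83

With the rival's output fixed at 14, Solace's profit is π_S = (51 - 14 - q_S)q_S - (2q_S + 2q_S²) = (37 - q_S)q_S - (2q_S + 2q_S²).
∂π_S/∂q_S = 35 - 6q_S = 0, so q_S = 35/6.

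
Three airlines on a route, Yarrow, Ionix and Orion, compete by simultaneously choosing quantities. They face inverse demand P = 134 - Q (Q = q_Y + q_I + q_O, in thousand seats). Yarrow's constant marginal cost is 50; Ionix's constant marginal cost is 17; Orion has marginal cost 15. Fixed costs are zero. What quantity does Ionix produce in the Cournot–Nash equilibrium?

37

Yarrow's profit: π_Y = (134 - Q)q_Y - (50q_Y). Setting ∂π_Y/∂q_Y = 0: 84 - 2q_Y - (q_I + q_O) = 0.
Ionix's profit: π_I = (134 - Q)q_I - (17q_I). Setting ∂π_I/∂q_I = 0: 117 - 2q_I - (q_Y + q_O) = 0.
Orion's first-order condition: 119 - 2q_O - (q_Y + q_I) = 0.
Adding the 3 conditions: 320 − 2Q − 2Q = 0, i.e. Q = 80.
Back-substituting: q_Y = (84 − 80) = 4, q_I = (117 − 80) = 37, q_O = (119 − 80) = 39.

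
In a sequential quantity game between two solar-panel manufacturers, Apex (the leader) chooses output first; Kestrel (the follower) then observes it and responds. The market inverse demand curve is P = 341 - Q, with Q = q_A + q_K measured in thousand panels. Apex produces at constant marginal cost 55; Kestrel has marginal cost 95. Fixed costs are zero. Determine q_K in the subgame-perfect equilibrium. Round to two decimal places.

41.50

The follower Kestrel best-responds to any q_A: π_K = (341 - Q)q_K - 95q_K.
∂π_K/∂q_K = 246 - q_A - 2q_K = 0 gives the reaction function q_K = (246 - q_A)/2.
The leader anticipates this reaction. Substituting into P = 341 - Q gives P = 218 - (1/2)q_A, so π_A = (218 - (1/2)q_A)q_A - 55q_A.
The leader's first-order condition 163 - q_A = 0 yields q_A = 163.
Then q_K = (246 - 163)/2 = 83/2.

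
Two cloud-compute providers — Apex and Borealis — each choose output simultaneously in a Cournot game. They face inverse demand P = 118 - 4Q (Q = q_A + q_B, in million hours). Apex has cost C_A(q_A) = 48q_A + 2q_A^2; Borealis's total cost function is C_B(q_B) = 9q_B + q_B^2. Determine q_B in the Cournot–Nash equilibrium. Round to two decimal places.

Apex's profit: π_A = (118 - 4Q)q_A - (48q_A + 2q_A²). Setting ∂π_A/∂q_A = 0: 70 - 12q_A - 4(q_B) = 0.
Borealis's first-order condition: 109 - 10q_B - 4(q_A) = 0.
Best responses: q_A = (70 - 4q_B)/12, q_B = (109 - 4q_A)/10.
Solving the pair: q_A = 33/13, q_B = 257/26.

9.88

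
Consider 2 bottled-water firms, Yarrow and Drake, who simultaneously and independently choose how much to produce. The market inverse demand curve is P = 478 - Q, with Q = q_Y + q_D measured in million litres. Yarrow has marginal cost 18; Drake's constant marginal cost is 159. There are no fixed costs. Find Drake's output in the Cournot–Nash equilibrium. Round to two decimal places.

Yarrow's profit: π_Y = (478 - Q)q_Y - (18q_Y). Setting ∂π_Y/∂q_Y = 0: 460 - 2q_Y - (q_D) = 0.
Drake's first-order condition: 319 - 2q_D - (q_Y) = 0.
So q_Y = (460 - q_D)/2 and q_D = (319 - q_Y)/2.
Solving the pair: q_Y = 601/3, q_D = 178/3.

59.33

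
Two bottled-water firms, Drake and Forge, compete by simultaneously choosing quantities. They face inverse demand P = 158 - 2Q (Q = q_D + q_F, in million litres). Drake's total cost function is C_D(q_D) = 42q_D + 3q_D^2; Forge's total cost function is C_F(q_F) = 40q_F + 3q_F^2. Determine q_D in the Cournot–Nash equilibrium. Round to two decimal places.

9.63

Drake's profit: π_D = (158 - 2Q)q_D - (42q_D + 3q_D²). Setting ∂π_D/∂q_D = 0: 116 - 10q_D - 2(q_F) = 0.
Forge's profit: π_F = (158 - 2Q)q_F - (40q_F + 3q_F²). Setting ∂π_F/∂q_F = 0: 118 - 10q_F - 2(q_D) = 0.
Rearranging gives the reaction functions q_D = (116 - 2q_F)/10 and q_F = (118 - 2q_D)/10.
Solving the pair: q_D = 77/8, q_F = 79/8.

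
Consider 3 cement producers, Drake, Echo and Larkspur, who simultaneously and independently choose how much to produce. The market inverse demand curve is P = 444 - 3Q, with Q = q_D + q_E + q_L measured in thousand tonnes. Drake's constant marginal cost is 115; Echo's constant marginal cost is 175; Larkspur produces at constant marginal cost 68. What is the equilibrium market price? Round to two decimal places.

200.50

Drake's profit: π_D = (444 - 3Q)q_D - (115q_D). Setting ∂π_D/∂q_D = 0: 329 - 6q_D - 3(q_E + q_L) = 0.
Echo's profit: π_E = (444 - 3Q)q_E - (175q_E). Setting ∂π_E/∂q_E = 0: 269 - 6q_E - 3(q_D + q_L) = 0.
Larkspur's first-order condition: 376 - 6q_L - 3(q_D + q_E) = 0.
Adding the 3 first-order conditions: 974 − 12Q = 0, so Q = 487/6.
Back-substituting: q_D = (329 − 487/2)/3 = 57/2, q_E = (269 − 487/2)/3 = 17/2, q_L = (376 − 487/2)/3 = 265/6.
Total output Q = 487/6, so price P = 444 - 3·(487/6) = 401/2.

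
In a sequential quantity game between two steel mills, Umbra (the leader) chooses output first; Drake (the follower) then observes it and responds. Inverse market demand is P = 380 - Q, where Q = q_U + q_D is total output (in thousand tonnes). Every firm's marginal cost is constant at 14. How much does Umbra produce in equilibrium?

The follower Drake best-responds to any q_U: π_D = (380 - Q)q_D - 14q_D.
Setting the follower's marginal profit to zero, 366 - q_U - 2q_D = 0, i.e. q_D = (366 - q_U)/2.
The leader anticipates this reaction. Substituting into P = 380 - Q gives P = 197 - (1/2)q_U, so π_U = (197 - (1/2)q_U)q_U - 14q_U.
Maximising: ∂π_U/∂q_U = 183 - q_U = 0, giving q_U = 183.
Then q_D = (366 - 183)/2 = 183/2.

183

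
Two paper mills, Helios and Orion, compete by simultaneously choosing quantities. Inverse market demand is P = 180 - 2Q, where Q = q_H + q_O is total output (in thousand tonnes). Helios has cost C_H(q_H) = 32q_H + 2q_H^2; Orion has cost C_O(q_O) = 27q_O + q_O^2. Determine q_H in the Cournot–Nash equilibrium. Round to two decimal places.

13.23

Helios's profit: π_H = (180 - 2Q)q_H - (32q_H + 2q_H²). Setting ∂π_H/∂q_H = 0: 148 - 8q_H - 2(q_O) = 0.
Orion's profit: π_O = (180 - 2Q)q_O - (27q_O + q_O²). Setting ∂π_O/∂q_O = 0: 153 - 6q_O - 2(q_H) = 0.
Rearranging gives the reaction functions q_H = (148 - 2q_O)/8 and q_O = (153 - 2q_H)/6.
Solving the pair: q_H = 291/22, q_O = 232/11.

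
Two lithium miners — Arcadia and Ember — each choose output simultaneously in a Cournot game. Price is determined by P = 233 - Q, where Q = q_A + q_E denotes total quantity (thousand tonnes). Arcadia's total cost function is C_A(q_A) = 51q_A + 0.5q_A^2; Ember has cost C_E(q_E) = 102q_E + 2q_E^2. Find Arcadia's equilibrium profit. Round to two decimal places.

Arcadia's profit: π_A = (233 - Q)q_A - (51q_A + (1/2)q_A²). Setting ∂π_A/∂q_A = 0: 182 - 3q_A - (q_E) = 0.
Ember's profit: π_E = (233 - Q)q_E - (102q_E + 2q_E²). Setting ∂π_E/∂q_E = 0: 131 - 6q_E - (q_A) = 0.
So q_A = (182 - q_E)/3 and q_E = (131 - q_A)/6.
Solving the pair: q_A = 961/17, q_E = 211/17.
Price P = 233 - 1172/17 = 164.0588.
Arcadia's profit: 164.0588·(961/17) - 51·(961/17) - (1/2)(961/17)² = 4793.3616.

4793.36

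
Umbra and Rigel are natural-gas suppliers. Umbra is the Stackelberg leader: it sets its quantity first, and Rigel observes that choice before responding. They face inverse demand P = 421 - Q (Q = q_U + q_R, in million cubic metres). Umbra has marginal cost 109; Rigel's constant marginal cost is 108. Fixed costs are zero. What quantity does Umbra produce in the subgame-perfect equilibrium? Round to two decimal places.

155.50

The follower Rigel best-responds to any q_U: π_R = (421 - Q)q_R - 108q_R.
Setting the follower's marginal profit to zero, 313 - q_U - 2q_R = 0, i.e. q_R = (313 - q_U)/2.
The leader anticipates this reaction. Substituting into P = 421 - Q gives P = 529/2 - (1/2)q_U, so π_U = (529/2 - (1/2)q_U)q_U - 109q_U.
The leader's first-order condition 311/2 - q_U = 0 yields q_U = 311/2.
Then q_R = (313 - 311/2)/2 = 315/4.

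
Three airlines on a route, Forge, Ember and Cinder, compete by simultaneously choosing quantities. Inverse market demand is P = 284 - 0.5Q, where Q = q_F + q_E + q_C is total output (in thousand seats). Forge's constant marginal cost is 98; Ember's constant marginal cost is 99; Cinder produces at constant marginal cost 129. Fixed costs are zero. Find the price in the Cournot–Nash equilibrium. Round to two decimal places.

Forge's profit: π_F = (284 - 0.5Q)q_F - (98q_F). Setting ∂π_F/∂q_F = 0: 186 - q_F - (1/2)(q_E + q_C) = 0.
Ember's profit: π_E = (284 - 0.5Q)q_E - (99q_E). Setting ∂π_E/∂q_E = 0: 185 - q_E - (1/2)(q_F + q_C) = 0.
Cinder's profit: π_C = (284 - 0.5Q)q_C - (129q_C). Setting ∂π_C/∂q_C = 0: 155 - q_C - (1/2)(q_F + q_E) = 0.
Adding the 3 conditions: 526 − Q − Q = 0, i.e. Q = 263.
Back-substituting: q_F = (186 − 263/2)/(1/2) = 109, q_E = (185 − 263/2)/(1/2) = 107, q_C = (155 − 263/2)/(1/2) = 47.
Total output Q = 263, so price P = 284 - (1/2)·263 = 305/2.

152.50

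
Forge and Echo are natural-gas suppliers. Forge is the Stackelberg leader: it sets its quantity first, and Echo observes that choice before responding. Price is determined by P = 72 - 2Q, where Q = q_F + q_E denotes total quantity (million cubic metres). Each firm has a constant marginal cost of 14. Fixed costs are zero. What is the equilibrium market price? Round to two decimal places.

28.50

Solve by backward induction. Given q_F, the follower Echo maximises π_E = (72 - 2q_F - 2q_E)q_E - 14q_E.
Follower FOC: 58 - 2q_F - 4q_E = 0, so q_E(q_F) = (58 - 2q_F)/4.
The leader anticipates this reaction. Substituting into P = 72 - 2Q gives P = 43 - q_F, so π_F = (43 - q_F)q_F - 14q_F.
Leader FOC: 29 - 2q_F = 0, so q_F = 29/2.
Then q_E = (58 - 2·(29/2))/4 = 29/4.
Total output Q = 87/4, so price P = 72 - 2·(87/4) = 57/2.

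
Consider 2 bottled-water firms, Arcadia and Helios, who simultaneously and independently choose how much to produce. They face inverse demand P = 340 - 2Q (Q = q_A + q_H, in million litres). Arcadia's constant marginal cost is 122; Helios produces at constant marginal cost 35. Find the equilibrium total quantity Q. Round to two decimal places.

87.17

Arcadia's profit: π_A = (340 - 2Q)q_A - (122q_A). Setting ∂π_A/∂q_A = 0: 218 - 4q_A - 2(q_H) = 0.
Helios's first-order condition: 305 - 4q_H - 2(q_A) = 0.
So q_A = (218 - 2q_H)/4 and q_H = (305 - 2q_A)/4.
Substituting one into the other gives q_A = 131/6 and q_H = 196/3.
Total output Q = 131/6 + 196/3 = 523/6.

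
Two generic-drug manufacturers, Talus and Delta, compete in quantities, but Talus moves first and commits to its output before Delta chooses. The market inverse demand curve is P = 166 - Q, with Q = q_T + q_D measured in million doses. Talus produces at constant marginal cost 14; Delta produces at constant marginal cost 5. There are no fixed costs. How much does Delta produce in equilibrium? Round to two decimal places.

44.75

Solve by backward induction. Given q_T, the follower Delta maximises π_D = (166 - q_T - q_D)q_D - 5q_D.
Follower FOC: 161 - q_T - 2q_D = 0, so q_D(q_T) = (161 - q_T)/2.
Talus substitutes q_D(q_T) into its own profit: π_T = q_T(166 - q_T - (161 - q_T)/2) - 14q_T = (171/2 - (1/2)q_T)q_T - 14q_T.
The leader's first-order condition 143/2 - q_T = 0 yields q_T = 143/2.
Then q_D = (161 - 143/2)/2 = 179/4.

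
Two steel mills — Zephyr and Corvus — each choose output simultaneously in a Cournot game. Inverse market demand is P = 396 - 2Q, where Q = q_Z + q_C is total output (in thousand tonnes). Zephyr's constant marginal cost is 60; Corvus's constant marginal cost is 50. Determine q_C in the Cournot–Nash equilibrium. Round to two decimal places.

Zephyr's profit: π_Z = (396 - 2Q)q_Z - (60q_Z). Setting ∂π_Z/∂q_Z = 0: 336 - 4q_Z - 2(q_C) = 0.
Corvus's first-order condition: 346 - 4q_C - 2(q_Z) = 0.
Rearranging gives the reaction functions q_Z = (336 - 2q_C)/4 and q_C = (346 - 2q_Z)/4.
Solving the pair: q_Z = 163/3, q_C = 178/3.

59.33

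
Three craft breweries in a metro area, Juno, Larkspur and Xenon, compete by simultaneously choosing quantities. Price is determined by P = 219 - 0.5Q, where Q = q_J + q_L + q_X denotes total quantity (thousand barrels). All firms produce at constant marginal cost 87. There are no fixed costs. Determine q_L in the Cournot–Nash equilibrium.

Each firm earns π_i = (219 - 0.5Q)q_i - 87q_i.
Setting ∂π_i/∂q_i = 0 with rivals' quantities fixed: 132 - q_i - (1/2)·Σ_{j≠i} q_j = 0.
By symmetry each firm produces the same amount; substituting Σ_{j≠i} q_j = 2q_i yields q_i = 132/2 = 66.

66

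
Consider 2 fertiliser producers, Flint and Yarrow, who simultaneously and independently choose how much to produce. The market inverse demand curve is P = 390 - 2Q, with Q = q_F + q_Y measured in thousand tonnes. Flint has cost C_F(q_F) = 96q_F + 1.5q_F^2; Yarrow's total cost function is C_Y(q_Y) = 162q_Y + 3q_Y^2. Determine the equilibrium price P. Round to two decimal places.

Flint's profit: π_F = (390 - 2Q)q_F - (96q_F + (3/2)q_F²). Setting ∂π_F/∂q_F = 0: 294 - 7q_F - 2(q_Y) = 0.
Yarrow's profit: π_Y = (390 - 2Q)q_Y - (162q_Y + 3q_Y²). Setting ∂π_Y/∂q_Y = 0: 228 - 10q_Y - 2(q_F) = 0.
Rearranging gives the reaction functions q_F = (294 - 2q_Y)/7 and q_Y = (228 - 2q_F)/10.
Solving the pair: q_F = 414/11, q_Y = 168/11.
Total output Q = 582/11, so price P = 390 - 2·(582/11) = 284.1818.

284.18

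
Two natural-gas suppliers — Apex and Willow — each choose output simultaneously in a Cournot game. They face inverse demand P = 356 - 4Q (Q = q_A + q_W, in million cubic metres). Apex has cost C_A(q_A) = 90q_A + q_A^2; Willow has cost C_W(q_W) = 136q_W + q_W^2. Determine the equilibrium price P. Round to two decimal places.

Apex's profit: π_A = (356 - 4Q)q_A - (90q_A + q_A²). Setting ∂π_A/∂q_A = 0: 266 - 10q_A - 4(q_W) = 0.
Willow's profit: π_W = (356 - 4Q)q_W - (136q_W + q_W²). Setting ∂π_W/∂q_W = 0: 220 - 10q_W - 4(q_A) = 0.
Best responses: q_A = (266 - 4q_W)/10, q_W = (220 - 4q_A)/10.
Substituting one into the other gives q_A = 445/21 and q_W = 284/21.
Total output Q = 243/7, so price P = 356 - 4·(243/7) = 1520/7.

217.14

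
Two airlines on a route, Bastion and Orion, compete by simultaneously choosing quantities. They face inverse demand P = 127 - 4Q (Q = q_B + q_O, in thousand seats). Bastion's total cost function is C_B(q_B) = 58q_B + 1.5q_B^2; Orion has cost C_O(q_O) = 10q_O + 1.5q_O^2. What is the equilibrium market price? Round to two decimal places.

77.40

Bastion's profit: π_B = (127 - 4Q)q_B - (58q_B + (3/2)q_B²). Setting ∂π_B/∂q_B = 0: 69 - 11q_B - 4(q_O) = 0.
Orion's profit: π_O = (127 - 4Q)q_O - (10q_O + (3/2)q_O²). Setting ∂π_O/∂q_O = 0: 117 - 11q_O - 4(q_B) = 0.
Best responses: q_B = (69 - 4q_O)/11, q_O = (117 - 4q_B)/11.
Substituting one into the other gives q_B = 97/35 and q_O = 337/35.
Total output Q = 62/5, so price P = 127 - 4·(62/5) = 387/5.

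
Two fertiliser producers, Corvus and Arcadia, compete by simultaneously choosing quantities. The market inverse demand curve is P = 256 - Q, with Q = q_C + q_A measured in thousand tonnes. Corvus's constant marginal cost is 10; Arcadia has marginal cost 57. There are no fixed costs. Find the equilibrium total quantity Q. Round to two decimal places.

Corvus's profit: π_C = (256 - Q)q_C - (10q_C). Setting ∂π_C/∂q_C = 0: 246 - 2q_C - (q_A) = 0.
Arcadia's profit: π_A = (256 - Q)q_A - (57q_A). Setting ∂π_A/∂q_A = 0: 199 - 2q_A - (q_C) = 0.
So q_C = (246 - q_A)/2 and q_A = (199 - q_C)/2.
Substituting one into the other gives q_C = 293/3 and q_A = 152/3.
Total output Q = 293/3 + 152/3 = 445/3.

148.33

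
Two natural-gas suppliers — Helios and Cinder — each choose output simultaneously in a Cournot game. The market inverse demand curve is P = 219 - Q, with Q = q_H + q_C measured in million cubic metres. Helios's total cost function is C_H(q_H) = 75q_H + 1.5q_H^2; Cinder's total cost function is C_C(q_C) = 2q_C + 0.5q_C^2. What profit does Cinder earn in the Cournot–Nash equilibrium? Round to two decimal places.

Helios's profit: π_H = (219 - Q)q_H - (75q_H + (3/2)q_H²). Setting ∂π_H/∂q_H = 0: 144 - 5q_H - (q_C) = 0.
Cinder's profit: π_C = (219 - Q)q_C - (2q_C + (1/2)q_C²). Setting ∂π_C/∂q_C = 0: 217 - 3q_C - (q_H) = 0.
Best responses: q_H = (144 - q_C)/5, q_C = (217 - q_H)/3.
Substituting one into the other gives q_H = 215/14 and q_C = 941/14.
Price P = 219 - 578/7 = 955/7.
Cinder's profit: (955/7)·(941/14) - 2·(941/14) - (1/2)(941/14)² = 6776.6403.

6776.64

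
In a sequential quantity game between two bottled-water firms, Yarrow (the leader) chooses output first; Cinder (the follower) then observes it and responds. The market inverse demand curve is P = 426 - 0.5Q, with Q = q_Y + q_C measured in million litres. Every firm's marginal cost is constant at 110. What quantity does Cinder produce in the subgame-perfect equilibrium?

158

The follower Cinder best-responds to any q_Y: π_C = (426 - 0.5Q)q_C - 110q_C.
Setting the follower's marginal profit to zero, 316 - (1/2)q_Y - q_C = 0, i.e. q_C = (316 - (1/2)q_Y).
The leader anticipates this reaction. Substituting into P = 426 - 0.5Q gives P = 268 - (1/4)q_Y, so π_Y = (268 - (1/4)q_Y)q_Y - 110q_Y.
Maximising: ∂π_Y/∂q_Y = 158 - (1/2)q_Y = 0, giving q_Y = 316.
Then q_C = (316 - (1/2)·316) = 158.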